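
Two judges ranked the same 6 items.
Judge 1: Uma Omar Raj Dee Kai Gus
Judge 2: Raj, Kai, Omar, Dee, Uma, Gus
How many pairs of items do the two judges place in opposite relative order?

7 discordant pairs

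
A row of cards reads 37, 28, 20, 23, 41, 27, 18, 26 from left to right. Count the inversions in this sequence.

Count, for each position, how many later elements it exceeds:
37 → 28, 20, 23, 27, 18, 26 → 6
28 → 20, 23, 27, 18, 26 → 5
20 → 18 → 1
23 → 18 → 1
41 → 27, 18, 26 → 3
27 → 18, 26 → 2
18 → none → 0
26 → none → 0
Sum: 6 + 5 + 1 + 1 + 3 + 2 + 0 + 0 = 18

18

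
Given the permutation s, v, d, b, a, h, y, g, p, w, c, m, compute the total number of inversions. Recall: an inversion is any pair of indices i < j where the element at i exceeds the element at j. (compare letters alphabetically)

There are 32 inversions.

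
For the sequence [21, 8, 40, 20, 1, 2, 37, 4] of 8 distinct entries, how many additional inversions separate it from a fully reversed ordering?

Maximum inversions for 8 distinct elements is C(8, 2) = 8·7/2 = 28.
Current inversions — for each element, count later smaller elements:
21: 5
8: 3
40: 5
20: 3
1: 0
2: 0
37: 1
4: 0
Current total: 5 + 3 + 5 + 3 + 0 + 0 + 1 + 0 = 17
Shortfall: 28 − 17 = 11

11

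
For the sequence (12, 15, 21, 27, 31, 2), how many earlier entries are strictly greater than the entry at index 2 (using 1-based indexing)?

The element at index 2 is 15.
Elements before it: 12
None of them are larger than 15.

0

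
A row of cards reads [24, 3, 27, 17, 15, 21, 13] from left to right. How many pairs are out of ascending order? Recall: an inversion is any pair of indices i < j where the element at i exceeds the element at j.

13

Count, for each position, how many later elements it exceeds:
24 → 3, 17, 15, 21, 13 → 5
3 → none → 0
27 → 17, 15, 21, 13 → 4
17 → 15, 13 → 2
15 → 13 → 1
21 → 13 → 1
13 → none → 0
Sum: 5 + 0 + 4 + 2 + 1 + 1 + 0 = 13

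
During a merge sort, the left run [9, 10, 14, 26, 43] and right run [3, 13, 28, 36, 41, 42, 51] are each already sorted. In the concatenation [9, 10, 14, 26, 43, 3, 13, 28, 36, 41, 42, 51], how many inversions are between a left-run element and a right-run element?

Take each right-half value and tally the left-half values above it:
r = 3: 9, 10, 14, 26, 43 → 5
r = 13: 14, 26, 43 → 3
r = 28: 43 → 1
r = 36: 43 → 1
r = 41: 43 → 1
r = 42: 43 → 1
r = 51: none → 0
Cross-inversions: 5 + 3 + 1 + 1 + 1 + 1 + 0 = 12

12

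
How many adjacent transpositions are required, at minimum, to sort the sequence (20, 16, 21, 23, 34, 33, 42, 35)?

Minimum adjacent swaps = number of inversions (each swap of adjacent out-of-order elements removes one inversion and no swap can remove more).
Count inversions — for each element, later elements that are smaller:
20: 16 → 1
16: none → 0
21: none → 0
23: none → 0
34: 33 → 1
33: none → 0
42: 35 → 1
35: none → 0
Total inversions: 1 + 0 + 0 + 0 + 1 + 0 + 1 + 0 = 3

3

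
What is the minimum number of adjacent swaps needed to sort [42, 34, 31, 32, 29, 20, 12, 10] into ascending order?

27

Each adjacent swap fixes exactly one inversion, so the minimum swap count equals the number of inversions.
Count inversions — for each element, later elements that are smaller:
42: 34, 31, 32, 29, 20, 12, 10 → 7
34: 31, 32, 29, 20, 12, 10 → 6
31: 29, 20, 12, 10 → 4
32: 29, 20, 12, 10 → 4
29: 20, 12, 10 → 3
20: 12, 10 → 2
12: 10 → 1
10: none → 0
Total inversions: 7 + 6 + 4 + 4 + 3 + 2 + 1 + 0 = 27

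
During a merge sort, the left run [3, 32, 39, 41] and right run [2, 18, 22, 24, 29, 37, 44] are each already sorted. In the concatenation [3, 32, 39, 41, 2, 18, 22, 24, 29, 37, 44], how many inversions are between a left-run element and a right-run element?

18 cross-inversions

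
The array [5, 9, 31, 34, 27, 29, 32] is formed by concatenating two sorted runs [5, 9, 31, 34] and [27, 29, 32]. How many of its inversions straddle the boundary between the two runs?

For each element r of the right run, count left-run elements greater than r:
r = 27: 31, 34 → 2
r = 29: 31, 34 → 2
r = 32: 34 → 1
Cross-inversions: 2 + 2 + 1 = 5

5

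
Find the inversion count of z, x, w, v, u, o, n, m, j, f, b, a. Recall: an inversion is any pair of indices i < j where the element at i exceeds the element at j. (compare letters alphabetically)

66

For each element, count later entries that are smaller:
z: 11
x: 10
w: 9
v: 8
u: 7
o: 6
n: 5
m: 4
j: 3
f: 2
b: 1
a: 0
Sum: 11 + 10 + 9 + 8 + 7 + 6 + 5 + 4 + 3 + 2 + 1 + 0 = 66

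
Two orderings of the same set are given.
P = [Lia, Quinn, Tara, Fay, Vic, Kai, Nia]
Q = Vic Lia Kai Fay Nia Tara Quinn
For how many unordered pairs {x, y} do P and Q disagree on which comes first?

Assign each item its position (1..7) in the first ordering, then rewrite the second ordering as that position sequence:
positions: Lia→1, Quinn→2, Tara→3, Fay→4, Vic→5, Kai→6, Nia→7
second ordering as positions: [5, 1, 6, 4, 7, 3, 2]
Discordant pairs = inversions in this position sequence.
5: 1, 4, 3, 2 → 4
1: 0
6: 4, 3, 2 → 3
4: 3, 2 → 2
7: 3, 2 → 2
3: 2 → 1
2: 0
Total: 4 + 0 + 3 + 2 + 2 + 1 + 0 = 12

12 disagreeing pairs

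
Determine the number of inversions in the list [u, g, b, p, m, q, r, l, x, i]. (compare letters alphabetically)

20 out-of-order pairs

For each element, count later entries that are smaller:
u → g, b, p, m, q, r, l, i → 8
g → b → 1
b → none → 0
p → m, l, i → 3
m → l, i → 2
q → l, i → 2
r → l, i → 2
l → i → 1
x → i → 1
i → none → 0
Sum: 8 + 1 + 0 + 3 + 2 + 2 + 2 + 1 + 1 + 0 = 20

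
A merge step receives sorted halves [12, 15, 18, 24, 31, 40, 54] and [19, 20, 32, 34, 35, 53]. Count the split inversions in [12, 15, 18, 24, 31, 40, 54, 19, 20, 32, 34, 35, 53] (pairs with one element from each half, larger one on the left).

15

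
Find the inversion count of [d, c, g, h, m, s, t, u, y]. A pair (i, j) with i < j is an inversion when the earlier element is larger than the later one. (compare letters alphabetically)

1

Sweep left to right; for each value list the smaller values that follow it:
d: 1
c: 0
g: 0
h: 0
m: 0
s: 0
t: 0
u: 0
y: 0
Sum: 1 + 0 + 0 + 0 + 0 + 0 + 0 + 0 + 0 = 1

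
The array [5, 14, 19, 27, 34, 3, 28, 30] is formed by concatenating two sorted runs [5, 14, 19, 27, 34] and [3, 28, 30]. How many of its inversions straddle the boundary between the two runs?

There are 7 split inversions.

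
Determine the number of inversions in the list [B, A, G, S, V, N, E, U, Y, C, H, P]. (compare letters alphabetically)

24 inversions

Count, for each position, how many later elements it exceeds:
B: 1
A: 0
G: 2
S: 5
V: 6
N: 3
E: 1
U: 3
Y: 3
C: 0
H: 0
P: 0
Sum: 1 + 0 + 2 + 5 + 6 + 3 + 1 + 3 + 3 + 0 + 0 + 0 = 24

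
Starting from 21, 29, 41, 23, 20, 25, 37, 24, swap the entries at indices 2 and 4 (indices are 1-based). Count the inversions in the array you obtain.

Positions 2 and 4 hold 29 and 23; after swapping, the array is [21, 23, 41, 29, 20, 25, 37, 24].
Sweep left to right; for each value list the smaller values that follow it:
21 → 20 → 1
23 → 20 → 1
41 → 29, 20, 25, 37, 24 → 5
29 → 20, 25, 24 → 3
20 → none → 0
25 → 24 → 1
37 → 24 → 1
24 → none → 0
Sum: 1 + 1 + 5 + 3 + 0 + 1 + 1 + 0 = 12

12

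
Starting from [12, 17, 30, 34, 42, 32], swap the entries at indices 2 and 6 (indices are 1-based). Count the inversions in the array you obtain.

There are 5 inversions.

Positions 2 and 6 hold 17 and 32; after swapping, the array is [12, 32, 30, 34, 42, 17].
Sweep left to right; for each value list the smaller values that follow it:
12: 0
32: 2
30: 1
34: 1
42: 1
17: 0
Sum: 0 + 2 + 1 + 1 + 1 + 0 = 5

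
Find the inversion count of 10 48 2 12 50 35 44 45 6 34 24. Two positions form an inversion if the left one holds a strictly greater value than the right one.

Sweep left to right; for each value list the smaller values that follow it:
10: 2
48: 8
2: 0
12: 1
50: 6
35: 3
44: 3
45: 3
6: 0
34: 1
24: 0
Sum: 2 + 8 + 0 + 1 + 6 + 3 + 3 + 3 + 0 + 1 + 0 = 27

27 inversions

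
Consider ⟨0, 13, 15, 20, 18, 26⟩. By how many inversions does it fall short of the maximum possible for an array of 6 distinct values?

Maximum inversions for 6 distinct elements is C(6, 2) = 6·5/2 = 15.
Current inversions — for each element, count later smaller elements:
0: 0
13: 0
15: 0
20: 1
18: 0
26: 0
Current total: 0 + 0 + 0 + 1 + 0 + 0 = 1
Shortfall: 15 − 1 = 14

14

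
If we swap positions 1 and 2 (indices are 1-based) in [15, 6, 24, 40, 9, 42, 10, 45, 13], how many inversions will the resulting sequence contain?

12 inversions

Positions 1 and 2 hold 15 and 6; after swapping, the array is [6, 15, 24, 40, 9, 42, 10, 45, 13].
Count, for each position, how many later elements it exceeds:
6 → none → 0
15 → 9, 10, 13 → 3
24 → 9, 10, 13 → 3
40 → 9, 10, 13 → 3
9 → none → 0
42 → 10, 13 → 2
10 → none → 0
45 → 13 → 1
13 → none → 0
Sum: 0 + 3 + 3 + 3 + 0 + 2 + 0 + 1 + 0 = 12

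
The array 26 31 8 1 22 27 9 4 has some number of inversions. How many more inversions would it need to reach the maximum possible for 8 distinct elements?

10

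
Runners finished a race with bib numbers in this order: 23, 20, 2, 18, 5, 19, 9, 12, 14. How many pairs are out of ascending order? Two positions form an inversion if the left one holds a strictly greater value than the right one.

There are 22 inversions.

Element-by-element contributions:
23: 8
20: 7
2: 0
18: 4
5: 0
19: 3
9: 0
12: 0
14: 0
Sum: 8 + 7 + 0 + 4 + 0 + 3 + 0 + 0 + 0 = 22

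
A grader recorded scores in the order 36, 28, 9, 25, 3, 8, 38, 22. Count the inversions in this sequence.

Sweep left to right; for each value list the smaller values that follow it:
36: 6
28: 5
9: 2
25: 3
3: 0
8: 0
38: 1
22: 0
Sum: 6 + 5 + 2 + 3 + 0 + 0 + 1 + 0 = 17

17 inversions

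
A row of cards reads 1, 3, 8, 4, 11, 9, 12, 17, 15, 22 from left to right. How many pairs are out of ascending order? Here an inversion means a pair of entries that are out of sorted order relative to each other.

3 inversions

Count, for each position, how many later elements it exceeds:
1 → none → 0
3 → none → 0
8 → 4 → 1
4 → none → 0
11 → 9 → 1
9 → none → 0
12 → none → 0
17 → 15 → 1
15 → none → 0
22 → none → 0
Sum: 0 + 0 + 1 + 0 + 1 + 0 + 0 + 1 + 0 + 0 = 3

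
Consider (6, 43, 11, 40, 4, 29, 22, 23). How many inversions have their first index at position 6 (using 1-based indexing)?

The element at index 6 is 29.
Elements after it: 22, 23
Those smaller than 29: 22, 23

2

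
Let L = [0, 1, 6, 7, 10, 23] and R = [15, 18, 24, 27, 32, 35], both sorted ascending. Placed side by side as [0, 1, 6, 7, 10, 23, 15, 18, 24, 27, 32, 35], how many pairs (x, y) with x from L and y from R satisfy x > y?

Cross-inversions: 2

For each element r of the right run, count left-run elements greater than r:
r = 15: 23 → 1
r = 18: 23 → 1
r = 24: none → 0
r = 27: none → 0
r = 32: none → 0
r = 35: none → 0
Cross-inversions: 1 + 1 + 0 + 0 + 0 + 0 = 2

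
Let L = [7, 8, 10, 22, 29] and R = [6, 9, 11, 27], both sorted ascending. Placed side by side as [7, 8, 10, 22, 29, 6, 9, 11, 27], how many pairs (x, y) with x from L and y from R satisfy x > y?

Take each right-half value and tally the left-half values above it:
r = 6: 7, 8, 10, 22, 29 → 5
r = 9: 10, 22, 29 → 3
r = 11: 22, 29 → 2
r = 27: 29 → 1
Cross-inversions: 5 + 3 + 2 + 1 = 11

Cross-inversions: 11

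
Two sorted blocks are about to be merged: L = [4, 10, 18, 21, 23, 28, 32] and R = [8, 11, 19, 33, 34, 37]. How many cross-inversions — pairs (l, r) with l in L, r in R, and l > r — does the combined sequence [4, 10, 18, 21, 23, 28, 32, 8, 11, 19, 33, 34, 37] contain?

15 cross-inversions

Count, for every r in R, how many entries of L exceed r:
r = 8: 10, 18, 21, 23, 28, 32 → 6
r = 11: 18, 21, 23, 28, 32 → 5
r = 19: 21, 23, 28, 32 → 4
r = 33: none → 0
r = 34: none → 0
r = 37: none → 0
Cross-inversions: 6 + 5 + 4 + 0 + 0 + 0 = 15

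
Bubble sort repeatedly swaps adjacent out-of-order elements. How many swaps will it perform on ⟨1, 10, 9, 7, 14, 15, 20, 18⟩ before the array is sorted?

4

Each adjacent swap fixes exactly one inversion, so the minimum swap count equals the number of inversions.
Count inversions — for each element, later elements that are smaller:
1: none → 0
10: 9, 7 → 2
9: 7 → 1
7: none → 0
14: none → 0
15: none → 0
20: 18 → 1
18: none → 0
Total inversions: 0 + 2 + 1 + 0 + 0 + 0 + 1 + 0 = 4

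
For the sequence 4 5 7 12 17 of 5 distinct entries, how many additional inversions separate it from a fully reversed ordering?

10 inversions short

Maximum inversions for 5 distinct elements is C(5, 2) = 5·4/2 = 10.
Current inversions — for each element, count later smaller elements:
4: 0
5: 0
7: 0
12: 0
17: 0
Current total: 0 + 0 + 0 + 0 + 0 = 0
Shortfall: 10 − 0 = 10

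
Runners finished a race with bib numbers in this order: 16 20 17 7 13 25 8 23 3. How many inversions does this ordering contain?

For each element, count later entries that are smaller:
16: 4
20: 5
17: 4
7: 1
13: 2
25: 3
8: 1
23: 1
3: 0
Sum: 4 + 5 + 4 + 1 + 2 + 3 + 1 + 1 + 0 = 21

There are 21 inversions.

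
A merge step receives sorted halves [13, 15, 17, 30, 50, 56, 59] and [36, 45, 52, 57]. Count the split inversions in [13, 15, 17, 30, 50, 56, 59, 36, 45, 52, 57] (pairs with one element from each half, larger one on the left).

Split inversions: 9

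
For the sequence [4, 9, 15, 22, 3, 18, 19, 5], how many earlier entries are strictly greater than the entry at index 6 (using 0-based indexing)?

The element at index 6 is 19.
Elements before it: 4, 9, 15, 22, 3, 18
Those larger than 19: 22

1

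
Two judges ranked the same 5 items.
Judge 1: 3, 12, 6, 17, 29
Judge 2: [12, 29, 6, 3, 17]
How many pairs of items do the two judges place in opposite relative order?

There are 5 discordant pairs.

Assign each item its position (1..5) in the first ordering, then rewrite the second ordering as that position sequence:
positions: 3→1, 12→2, 6→3, 17→4, 29→5
second ordering as positions: [2, 5, 3, 1, 4]
Discordant pairs = inversions in this position sequence.
2: 1 → 1
5: 3, 1, 4 → 3
3: 1 → 1
1: 0
4: 0
Total: 1 + 3 + 1 + 0 + 0 = 5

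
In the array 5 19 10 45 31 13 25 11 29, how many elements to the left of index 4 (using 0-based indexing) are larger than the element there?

1 such element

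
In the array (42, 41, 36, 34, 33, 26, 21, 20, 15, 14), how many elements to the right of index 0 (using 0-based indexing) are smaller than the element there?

9

The element at index 0 is 42.
Elements after it: 41, 36, 34, 33, 26, 21, 20, 15, 14
Those smaller than 42: 41, 36, 34, 33, 26, 21, 20, 15, 14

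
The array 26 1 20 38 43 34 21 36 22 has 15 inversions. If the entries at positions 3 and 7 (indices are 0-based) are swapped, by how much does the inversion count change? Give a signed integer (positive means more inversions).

Positions 3 and 7 hold 38 and 36; after swapping, the array is [26, 1, 20, 36, 43, 34, 21, 38, 22].
Count, for each position, how many later elements it exceeds:
26 → 1, 20, 21, 22 → 4
1 → none → 0
20 → none → 0
36 → 34, 21, 22 → 3
43 → 34, 21, 38, 22 → 4
34 → 21, 22 → 2
21 → none → 0
38 → 22 → 1
22 → none → 0
Sum: 4 + 0 + 0 + 3 + 4 + 2 + 0 + 1 + 0 = 14
Change: 14 − 15 = -1

-1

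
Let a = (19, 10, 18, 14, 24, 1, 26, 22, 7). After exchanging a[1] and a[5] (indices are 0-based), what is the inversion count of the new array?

Positions 1 and 5 hold 10 and 1; after swapping, the array is [19, 1, 18, 14, 24, 10, 26, 22, 7].
Sweep left to right; for each value list the smaller values that follow it:
19: 5
1: 0
18: 3
14: 2
24: 3
10: 1
26: 2
22: 1
7: 0
Sum: 5 + 0 + 3 + 2 + 3 + 1 + 2 + 1 + 0 = 17

Inversions: 17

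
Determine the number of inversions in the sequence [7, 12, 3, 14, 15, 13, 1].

10

Out-of-order index pairs (1-indexed):
(1,3): 7 > 3
(1,7): 7 > 1
(2,3): 12 > 3
(2,7): 12 > 1
(3,7): 3 > 1
(4,6): 14 > 13
(4,7): 14 > 1
(5,6): 15 > 13
(5,7): 15 > 1
(6,7): 13 > 1
That's 10 pairs.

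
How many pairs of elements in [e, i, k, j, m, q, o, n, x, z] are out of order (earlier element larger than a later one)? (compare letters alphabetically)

Element-by-element contributions:
e: 0
i: 0
k: 1
j: 0
m: 0
q: 2
o: 1
n: 0
x: 0
z: 0
Sum: 0 + 0 + 1 + 0 + 0 + 2 + 1 + 0 + 0 + 0 = 4

4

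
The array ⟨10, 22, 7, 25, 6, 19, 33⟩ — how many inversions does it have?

8 out-of-order pairs

Out-of-order index pairs (0-indexed):
(0,2): 10 > 7
(0,4): 10 > 6
(1,2): 22 > 7
(1,4): 22 > 6
(1,5): 22 > 19
(2,4): 7 > 6
(3,4): 25 > 6
(3,5): 25 > 19
That's 8 pairs.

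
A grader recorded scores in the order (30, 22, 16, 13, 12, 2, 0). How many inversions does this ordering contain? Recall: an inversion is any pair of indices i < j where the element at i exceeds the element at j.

21

Sweep left to right; for each value list the smaller values that follow it:
30 → 22, 16, 13, 12, 2, 0 → 6
22 → 16, 13, 12, 2, 0 → 5
16 → 13, 12, 2, 0 → 4
13 → 12, 2, 0 → 3
12 → 2, 0 → 2
2 → 0 → 1
0 → none → 0
Sum: 6 + 5 + 4 + 3 + 2 + 1 + 0 = 21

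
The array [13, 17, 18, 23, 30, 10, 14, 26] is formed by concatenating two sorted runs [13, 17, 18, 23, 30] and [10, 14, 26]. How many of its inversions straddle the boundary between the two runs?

Split inversions: 10

For each element r of the right run, count left-run elements greater than r:
r = 10: 13, 17, 18, 23, 30 → 5
r = 14: 17, 18, 23, 30 → 4
r = 26: 30 → 1
Cross-inversions: 5 + 4 + 1 = 10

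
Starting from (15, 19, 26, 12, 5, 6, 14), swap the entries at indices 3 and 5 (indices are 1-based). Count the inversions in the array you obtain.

Positions 3 and 5 hold 26 and 5; after swapping, the array is [15, 19, 5, 12, 26, 6, 14].
For each element, count later entries that are smaller:
15: 4
19: 4
5: 0
12: 1
26: 2
6: 0
14: 0
Sum: 4 + 4 + 0 + 1 + 2 + 0 + 0 = 11

11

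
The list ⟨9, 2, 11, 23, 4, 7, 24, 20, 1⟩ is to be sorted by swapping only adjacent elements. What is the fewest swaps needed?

Each adjacent swap fixes exactly one inversion, so the minimum swap count equals the number of inversions.
Count inversions — for each element, later elements that are smaller:
9: 2, 4, 7, 1 → 4
2: 1 → 1
11: 4, 7, 1 → 3
23: 4, 7, 20, 1 → 4
4: 1 → 1
7: 1 → 1
24: 20, 1 → 2
20: 1 → 1
1: none → 0
Total inversions: 4 + 1 + 3 + 4 + 1 + 1 + 2 + 1 + 0 = 17

17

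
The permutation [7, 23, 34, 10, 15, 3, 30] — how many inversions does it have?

10 inversions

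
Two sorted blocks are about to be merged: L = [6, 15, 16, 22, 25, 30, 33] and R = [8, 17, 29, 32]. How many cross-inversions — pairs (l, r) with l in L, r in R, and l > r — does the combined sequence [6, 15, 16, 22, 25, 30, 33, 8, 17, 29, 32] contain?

Split inversions: 13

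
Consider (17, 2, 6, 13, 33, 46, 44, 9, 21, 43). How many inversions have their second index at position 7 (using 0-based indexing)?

The element at index 7 is 9.
Elements before it: 17, 2, 6, 13, 33, 46, 44
Those larger than 9: 17, 13, 33, 46, 44

5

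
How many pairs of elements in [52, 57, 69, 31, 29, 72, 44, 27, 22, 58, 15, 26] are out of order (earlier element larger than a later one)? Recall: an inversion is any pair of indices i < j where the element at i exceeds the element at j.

47 inversions

For each element, count later entries that are smaller:
52 → 31, 29, 44, 27, 22, 15, 26 → 7
57 → 31, 29, 44, 27, 22, 15, 26 → 7
69 → 31, 29, 44, 27, 22, 58, 15, 26 → 8
31 → 29, 27, 22, 15, 26 → 5
29 → 27, 22, 15, 26 → 4
72 → 44, 27, 22, 58, 15, 26 → 6
44 → 27, 22, 15, 26 → 4
27 → 22, 15, 26 → 3
22 → 15 → 1
58 → 15, 26 → 2
15 → none → 0
26 → none → 0
Sum: 7 + 7 + 8 + 5 + 4 + 6 + 4 + 3 + 1 + 2 + 0 + 0 = 47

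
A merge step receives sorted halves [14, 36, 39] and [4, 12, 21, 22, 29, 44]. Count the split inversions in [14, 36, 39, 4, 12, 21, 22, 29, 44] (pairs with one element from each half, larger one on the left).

Take each right-half value and tally the left-half values above it:
r = 4: 14, 36, 39 → 3
r = 12: 14, 36, 39 → 3
r = 21: 36, 39 → 2
r = 22: 36, 39 → 2
r = 29: 36, 39 → 2
r = 44: none → 0
Cross-inversions: 3 + 3 + 2 + 2 + 2 + 0 = 12

12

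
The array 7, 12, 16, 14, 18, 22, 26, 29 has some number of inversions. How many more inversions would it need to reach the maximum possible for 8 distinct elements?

27 inversions short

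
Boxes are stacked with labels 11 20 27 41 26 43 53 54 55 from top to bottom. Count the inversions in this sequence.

For each element, count later entries that are smaller:
11 → none → 0
20 → none → 0
27 → 26 → 1
41 → 26 → 1
26 → none → 0
43 → none → 0
53 → none → 0
54 → none → 0
55 → none → 0
Sum: 0 + 0 + 1 + 1 + 0 + 0 + 0 + 0 + 0 = 2

2 inversions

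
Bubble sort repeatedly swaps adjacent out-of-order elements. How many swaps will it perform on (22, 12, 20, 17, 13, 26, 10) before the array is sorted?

Each adjacent swap fixes exactly one inversion, so the minimum swap count equals the number of inversions.
Count inversions — for each element, later elements that are smaller:
22: 12, 20, 17, 13, 10 → 5
12: 10 → 1
20: 17, 13, 10 → 3
17: 13, 10 → 2
13: 10 → 1
26: 10 → 1
10: none → 0
Total inversions: 5 + 1 + 3 + 2 + 1 + 1 + 0 = 13

Adjacent swaps: 13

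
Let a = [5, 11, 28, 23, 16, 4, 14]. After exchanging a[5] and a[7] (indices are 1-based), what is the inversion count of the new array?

Positions 5 and 7 hold 16 and 14; after swapping, the array is [5, 11, 28, 23, 14, 4, 16].
Count, for each position, how many later elements it exceeds:
5 → 4 → 1
11 → 4 → 1
28 → 23, 14, 4, 16 → 4
23 → 14, 4, 16 → 3
14 → 4 → 1
4 → none → 0
16 → none → 0
Sum: 1 + 1 + 4 + 3 + 1 + 0 + 0 = 10

10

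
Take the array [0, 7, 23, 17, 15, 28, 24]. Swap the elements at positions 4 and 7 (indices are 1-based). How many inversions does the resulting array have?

Positions 4 and 7 hold 17 and 24; after swapping, the array is [0, 7, 23, 24, 15, 28, 17].
Count, for each position, how many later elements it exceeds:
0 → none → 0
7 → none → 0
23 → 15, 17 → 2
24 → 15, 17 → 2
15 → none → 0
28 → 17 → 1
17 → none → 0
Sum: 0 + 0 + 2 + 2 + 0 + 1 + 0 = 5

5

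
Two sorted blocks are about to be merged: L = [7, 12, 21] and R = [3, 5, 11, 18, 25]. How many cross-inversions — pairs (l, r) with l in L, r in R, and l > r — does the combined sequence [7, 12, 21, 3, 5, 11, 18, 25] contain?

9 split inversions

For each element r of the right run, count left-run elements greater than r:
r = 3: 7, 12, 21 → 3
r = 5: 7, 12, 21 → 3
r = 11: 12, 21 → 2
r = 18: 21 → 1
r = 25: none → 0
Cross-inversions: 3 + 3 + 2 + 1 + 0 = 9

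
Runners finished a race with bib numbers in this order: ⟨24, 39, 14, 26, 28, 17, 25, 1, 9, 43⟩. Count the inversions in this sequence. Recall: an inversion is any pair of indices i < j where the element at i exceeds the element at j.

For each element, count later entries that are smaller:
24 → 14, 17, 1, 9 → 4
39 → 14, 26, 28, 17, 25, 1, 9 → 7
14 → 1, 9 → 2
26 → 17, 25, 1, 9 → 4
28 → 17, 25, 1, 9 → 4
17 → 1, 9 → 2
25 → 1, 9 → 2
1 → none → 0
9 → none → 0
43 → none → 0
Sum: 4 + 7 + 2 + 4 + 4 + 2 + 2 + 0 + 0 + 0 = 25

25 inversions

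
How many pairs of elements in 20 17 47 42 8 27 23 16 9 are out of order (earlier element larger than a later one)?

24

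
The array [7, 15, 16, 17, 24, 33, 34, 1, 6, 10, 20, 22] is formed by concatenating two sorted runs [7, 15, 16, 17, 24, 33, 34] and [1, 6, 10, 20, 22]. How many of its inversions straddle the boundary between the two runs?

Count, for every r in R, how many entries of L exceed r:
r = 1: 7, 15, 16, 17, 24, 33, 34 → 7
r = 6: 7, 15, 16, 17, 24, 33, 34 → 7
r = 10: 15, 16, 17, 24, 33, 34 → 6
r = 20: 24, 33, 34 → 3
r = 22: 24, 33, 34 → 3
Cross-inversions: 7 + 7 + 6 + 3 + 3 = 26

26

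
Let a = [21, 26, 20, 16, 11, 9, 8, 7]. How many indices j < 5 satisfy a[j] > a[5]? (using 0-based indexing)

5

The element at index 5 is 9.
Elements before it: 21, 26, 20, 16, 11
Those larger than 9: 21, 26, 20, 16, 11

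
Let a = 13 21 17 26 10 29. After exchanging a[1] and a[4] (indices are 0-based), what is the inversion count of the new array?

Positions 1 and 4 hold 21 and 10; after swapping, the array is [13, 10, 17, 26, 21, 29].
Element-by-element contributions:
13 → 10 → 1
10 → none → 0
17 → none → 0
26 → 21 → 1
21 → none → 0
29 → none → 0
Sum: 1 + 0 + 0 + 1 + 0 + 0 = 2

Inversions: 2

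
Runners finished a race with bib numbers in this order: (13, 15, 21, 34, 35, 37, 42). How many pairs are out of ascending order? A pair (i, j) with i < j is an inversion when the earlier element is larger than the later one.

0 inversions

Listing every pair i<j with a[i]>a[j] (using 1-based positions):
(none)
That's 0 pairs.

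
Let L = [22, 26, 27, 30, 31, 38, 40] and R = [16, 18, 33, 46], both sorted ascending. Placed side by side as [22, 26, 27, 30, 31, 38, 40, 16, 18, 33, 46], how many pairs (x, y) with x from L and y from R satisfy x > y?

Take each right-half value and tally the left-half values above it:
r = 16: 22, 26, 27, 30, 31, 38, 40 → 7
r = 18: 22, 26, 27, 30, 31, 38, 40 → 7
r = 33: 38, 40 → 2
r = 46: none → 0
Cross-inversions: 7 + 7 + 2 + 0 = 16

Split inversions: 16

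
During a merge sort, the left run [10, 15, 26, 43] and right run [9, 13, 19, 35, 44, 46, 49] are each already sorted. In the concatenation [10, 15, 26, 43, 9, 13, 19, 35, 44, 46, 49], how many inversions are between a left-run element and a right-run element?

For each element r of the right run, count left-run elements greater than r:
r = 9: 10, 15, 26, 43 → 4
r = 13: 15, 26, 43 → 3
r = 19: 26, 43 → 2
r = 35: 43 → 1
r = 44: none → 0
r = 46: none → 0
r = 49: none → 0
Cross-inversions: 4 + 3 + 2 + 1 + 0 + 0 + 0 = 10

10 cross-inversions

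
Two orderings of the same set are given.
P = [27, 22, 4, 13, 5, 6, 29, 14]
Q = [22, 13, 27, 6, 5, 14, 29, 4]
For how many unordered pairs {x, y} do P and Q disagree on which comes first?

9

Assign each item its position (1..8) in the first ordering, then rewrite the second ordering as that position sequence:
positions: 27→1, 22→2, 4→3, 13→4, 5→5, 6→6, 29→7, 14→8
second ordering as positions: [2, 4, 1, 6, 5, 8, 7, 3]
Discordant pairs = inversions in this position sequence.
2: 1 → 1
4: 1, 3 → 2
1: 0
6: 5, 3 → 2
5: 3 → 1
8: 7, 3 → 2
7: 3 → 1
3: 0
Total: 1 + 2 + 0 + 2 + 1 + 2 + 1 + 0 = 9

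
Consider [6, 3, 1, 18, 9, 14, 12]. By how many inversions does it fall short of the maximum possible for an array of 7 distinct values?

Maximum inversions for 7 distinct elements is C(7, 2) = 7·6/2 = 21.
Current inversions — for each element, count later smaller elements:
6: 2
3: 1
1: 0
18: 3
9: 0
14: 1
12: 0
Current total: 2 + 1 + 0 + 3 + 0 + 1 + 0 = 7
Shortfall: 21 − 7 = 14

14 inversions short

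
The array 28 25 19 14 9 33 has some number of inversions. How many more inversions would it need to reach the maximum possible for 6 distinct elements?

5 inversions short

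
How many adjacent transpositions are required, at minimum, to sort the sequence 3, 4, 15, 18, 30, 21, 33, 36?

Each adjacent swap fixes exactly one inversion, so the minimum swap count equals the number of inversions.
Count inversions — for each element, later elements that are smaller:
3: none → 0
4: none → 0
15: none → 0
18: none → 0
30: 21 → 1
21: none → 0
33: none → 0
36: none → 0
Total inversions: 0 + 0 + 0 + 0 + 1 + 0 + 0 + 0 = 1

1 swap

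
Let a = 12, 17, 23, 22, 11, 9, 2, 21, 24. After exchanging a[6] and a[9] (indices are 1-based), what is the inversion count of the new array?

21

Positions 6 and 9 hold 9 and 24; after swapping, the array is [12, 17, 23, 22, 11, 24, 2, 21, 9].
Sweep left to right; for each value list the smaller values that follow it:
12 → 11, 2, 9 → 3
17 → 11, 2, 9 → 3
23 → 22, 11, 2, 21, 9 → 5
22 → 11, 2, 21, 9 → 4
11 → 2, 9 → 2
24 → 2, 21, 9 → 3
2 → none → 0
21 → 9 → 1
9 → none → 0
Sum: 3 + 3 + 5 + 4 + 2 + 3 + 0 + 1 + 0 = 21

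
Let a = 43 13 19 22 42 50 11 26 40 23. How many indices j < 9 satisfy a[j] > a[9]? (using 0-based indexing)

The element at index 9 is 23.
Elements before it: 43, 13, 19, 22, 42, 50, 11, 26, 40
Those larger than 23: 43, 42, 50, 26, 40

5 such elements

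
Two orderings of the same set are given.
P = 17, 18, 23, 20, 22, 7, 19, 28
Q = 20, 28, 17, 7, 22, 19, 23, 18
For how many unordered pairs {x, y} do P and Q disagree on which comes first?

Assign each item its position (1..8) in the first ordering, then rewrite the second ordering as that position sequence:
positions: 17→1, 18→2, 23→3, 20→4, 22→5, 7→6, 19→7, 28→8
second ordering as positions: [4, 8, 1, 6, 5, 7, 3, 2]
Discordant pairs = inversions in this position sequence.
4: 1, 3, 2 → 3
8: 1, 6, 5, 7, 3, 2 → 6
1: 0
6: 5, 3, 2 → 3
5: 3, 2 → 2
7: 3, 2 → 2
3: 2 → 1
2: 0
Total: 3 + 6 + 0 + 3 + 2 + 2 + 1 + 0 = 17

17 disagreeing pairs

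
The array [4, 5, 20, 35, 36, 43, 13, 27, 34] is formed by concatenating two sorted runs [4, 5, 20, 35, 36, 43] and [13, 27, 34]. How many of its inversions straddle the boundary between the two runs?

Count, for every r in R, how many entries of L exceed r:
r = 13: 20, 35, 36, 43 → 4
r = 27: 35, 36, 43 → 3
r = 34: 35, 36, 43 → 3
Cross-inversions: 4 + 3 + 3 = 10

10 split inversions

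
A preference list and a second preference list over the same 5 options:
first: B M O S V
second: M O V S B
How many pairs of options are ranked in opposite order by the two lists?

5 pairs

Assign each item its position (1..5) in the first ordering, then rewrite the second ordering as that position sequence:
positions: B→1, M→2, O→3, S→4, V→5
second ordering as positions: [2, 3, 5, 4, 1]
Discordant pairs = inversions in this position sequence.
2: 1 → 1
3: 1 → 1
5: 4, 1 → 2
4: 1 → 1
1: 0
Total: 1 + 1 + 2 + 1 + 0 = 5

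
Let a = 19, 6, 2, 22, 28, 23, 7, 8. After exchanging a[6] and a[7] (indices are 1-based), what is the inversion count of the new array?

11 inversions

Positions 6 and 7 hold 23 and 7; after swapping, the array is [19, 6, 2, 22, 28, 7, 23, 8].
Sweep left to right; for each value list the smaller values that follow it:
19 → 6, 2, 7, 8 → 4
6 → 2 → 1
2 → none → 0
22 → 7, 8 → 2
28 → 7, 23, 8 → 3
7 → none → 0
23 → 8 → 1
8 → none → 0
Sum: 4 + 1 + 0 + 2 + 3 + 0 + 1 + 0 = 11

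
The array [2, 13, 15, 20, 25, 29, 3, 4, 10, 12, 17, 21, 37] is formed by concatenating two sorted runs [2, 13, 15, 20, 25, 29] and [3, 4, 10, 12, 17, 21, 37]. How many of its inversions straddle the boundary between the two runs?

25 split inversions

Take each right-half value and tally the left-half values above it:
r = 3: 13, 15, 20, 25, 29 → 5
r = 4: 13, 15, 20, 25, 29 → 5
r = 10: 13, 15, 20, 25, 29 → 5
r = 12: 13, 15, 20, 25, 29 → 5
r = 17: 20, 25, 29 → 3
r = 21: 25, 29 → 2
r = 37: none → 0
Cross-inversions: 5 + 5 + 5 + 5 + 3 + 2 + 0 = 25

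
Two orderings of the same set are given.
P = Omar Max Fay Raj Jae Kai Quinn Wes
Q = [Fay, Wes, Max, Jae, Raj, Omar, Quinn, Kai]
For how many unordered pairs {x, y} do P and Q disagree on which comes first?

Disagreeing pairs: 13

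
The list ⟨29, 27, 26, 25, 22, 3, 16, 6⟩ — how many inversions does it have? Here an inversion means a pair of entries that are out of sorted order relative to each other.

26

Count, for each position, how many later elements it exceeds:
29 → 27, 26, 25, 22, 3, 16, 6 → 7
27 → 26, 25, 22, 3, 16, 6 → 6
26 → 25, 22, 3, 16, 6 → 5
25 → 22, 3, 16, 6 → 4
22 → 3, 16, 6 → 3
3 → none → 0
16 → 6 → 1
6 → none → 0
Sum: 7 + 6 + 5 + 4 + 3 + 0 + 1 + 0 = 26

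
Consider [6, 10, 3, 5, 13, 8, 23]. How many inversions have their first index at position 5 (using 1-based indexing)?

The element at index 5 is 13.
Elements after it: 8, 23
Those smaller than 13: 8

1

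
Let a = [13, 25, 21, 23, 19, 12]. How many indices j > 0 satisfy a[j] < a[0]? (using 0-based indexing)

1

The element at index 0 is 13.
Elements after it: 25, 21, 23, 19, 12
Those smaller than 13: 12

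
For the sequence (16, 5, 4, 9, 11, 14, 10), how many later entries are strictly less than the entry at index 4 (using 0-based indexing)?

1 such element

The element at index 4 is 11.
Elements after it: 14, 10
Those smaller than 11: 10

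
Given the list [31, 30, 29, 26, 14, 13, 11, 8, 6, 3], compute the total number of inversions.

Sweep left to right; for each value list the smaller values that follow it:
31: 9
30: 8
29: 7
26: 6
14: 5
13: 4
11: 3
8: 2
6: 1
3: 0
Sum: 9 + 8 + 7 + 6 + 5 + 4 + 3 + 2 + 1 + 0 = 45

45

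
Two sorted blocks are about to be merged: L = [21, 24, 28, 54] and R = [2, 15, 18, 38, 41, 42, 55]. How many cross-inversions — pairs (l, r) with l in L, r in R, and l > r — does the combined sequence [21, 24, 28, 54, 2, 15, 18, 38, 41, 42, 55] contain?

Cross-inversions: 15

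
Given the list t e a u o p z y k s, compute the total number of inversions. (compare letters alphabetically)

Sweep left to right; for each value list the smaller values that follow it:
t: 6
e: 1
a: 0
u: 4
o: 1
p: 1
z: 3
y: 2
k: 0
s: 0
Sum: 6 + 1 + 0 + 4 + 1 + 1 + 3 + 2 + 0 + 0 = 18

There are 18 out-of-order pairs.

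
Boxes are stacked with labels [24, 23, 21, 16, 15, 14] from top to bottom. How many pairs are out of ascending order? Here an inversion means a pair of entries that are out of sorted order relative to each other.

For each element, count later entries that are smaller:
24: 5
23: 4
21: 3
16: 2
15: 1
14: 0
Sum: 5 + 4 + 3 + 2 + 1 + 0 = 15

15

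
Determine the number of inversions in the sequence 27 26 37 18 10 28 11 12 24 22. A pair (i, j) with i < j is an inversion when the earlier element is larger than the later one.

Inversions: 28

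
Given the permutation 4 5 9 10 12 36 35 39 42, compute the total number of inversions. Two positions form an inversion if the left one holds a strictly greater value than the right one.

1

For each element, count later entries that are smaller:
4: 0
5: 0
9: 0
10: 0
12: 0
36: 1
35: 0
39: 0
42: 0
Sum: 0 + 0 + 0 + 0 + 0 + 1 + 0 + 0 + 0 = 1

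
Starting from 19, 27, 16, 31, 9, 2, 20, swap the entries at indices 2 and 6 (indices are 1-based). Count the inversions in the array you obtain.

Positions 2 and 6 hold 27 and 2; after swapping, the array is [19, 2, 16, 31, 9, 27, 20].
Count, for each position, how many later elements it exceeds:
19 → 2, 16, 9 → 3
2 → none → 0
16 → 9 → 1
31 → 9, 27, 20 → 3
9 → none → 0
27 → 20 → 1
20 → none → 0
Sum: 3 + 0 + 1 + 3 + 0 + 1 + 0 = 8

8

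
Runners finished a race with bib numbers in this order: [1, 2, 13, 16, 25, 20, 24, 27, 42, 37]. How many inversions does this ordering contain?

3

For each element, count later entries that are smaller:
1: 0
2: 0
13: 0
16: 0
25: 2
20: 0
24: 0
27: 0
42: 1
37: 0
Sum: 0 + 0 + 0 + 0 + 2 + 0 + 0 + 0 + 1 + 0 = 3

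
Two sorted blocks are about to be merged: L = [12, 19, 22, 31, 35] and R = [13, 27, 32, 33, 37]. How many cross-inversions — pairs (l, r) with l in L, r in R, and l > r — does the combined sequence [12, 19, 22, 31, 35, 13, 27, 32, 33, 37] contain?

Split inversions: 8

For each element r of the right run, count left-run elements greater than r:
r = 13: 19, 22, 31, 35 → 4
r = 27: 31, 35 → 2
r = 32: 35 → 1
r = 33: 35 → 1
r = 37: none → 0
Cross-inversions: 4 + 2 + 1 + 1 + 0 = 8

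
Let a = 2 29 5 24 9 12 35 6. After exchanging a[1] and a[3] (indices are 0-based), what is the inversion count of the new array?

10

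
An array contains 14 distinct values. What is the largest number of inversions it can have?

A reversed (strictly descending) arrangement makes every pair an inversion, giving C(14, 2) inversions.
C(14, 2) = 14·13/2 = 91

91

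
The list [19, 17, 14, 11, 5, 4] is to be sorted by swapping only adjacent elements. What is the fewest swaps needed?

15 swaps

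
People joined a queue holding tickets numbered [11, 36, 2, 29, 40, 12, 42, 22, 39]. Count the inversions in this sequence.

12

Count, for each position, how many later elements it exceeds:
11: 1
36: 4
2: 0
29: 2
40: 3
12: 0
42: 2
22: 0
39: 0
Sum: 1 + 4 + 0 + 2 + 3 + 0 + 2 + 0 + 0 = 12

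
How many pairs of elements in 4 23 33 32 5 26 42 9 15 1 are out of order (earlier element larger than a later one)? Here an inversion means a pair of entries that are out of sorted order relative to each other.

25 inversions

For each element, count later entries that are smaller:
4: 1
23: 4
33: 6
32: 5
5: 1
26: 3
42: 3
9: 1
15: 1
1: 0
Sum: 1 + 4 + 6 + 5 + 1 + 3 + 3 + 1 + 1 + 0 = 25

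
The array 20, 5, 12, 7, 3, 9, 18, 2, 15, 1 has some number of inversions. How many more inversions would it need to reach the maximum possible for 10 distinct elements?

16

Maximum inversions for 10 distinct elements is C(10, 2) = 10·9/2 = 45.
Current inversions — for each element, count later smaller elements:
20: 9
5: 3
12: 5
7: 3
3: 2
9: 2
18: 3
2: 1
15: 1
1: 0
Current total: 9 + 3 + 5 + 3 + 2 + 2 + 3 + 1 + 1 + 0 = 29
Shortfall: 45 − 29 = 16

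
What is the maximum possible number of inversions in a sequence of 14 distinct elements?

91

A reversed (strictly descending) arrangement makes every pair an inversion, giving C(14, 2) inversions.
C(14, 2) = 14·13/2 = 91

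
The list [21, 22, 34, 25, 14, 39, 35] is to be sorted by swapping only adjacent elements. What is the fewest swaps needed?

6

The minimum number of adjacent swaps to sort an array equals its inversion count, since every such swap removes exactly one inversion.
Count inversions — for each element, later elements that are smaller:
21: 14 → 1
22: 14 → 1
34: 25, 14 → 2
25: 14 → 1
14: none → 0
39: 35 → 1
35: none → 0
Total inversions: 1 + 1 + 2 + 1 + 0 + 1 + 0 = 6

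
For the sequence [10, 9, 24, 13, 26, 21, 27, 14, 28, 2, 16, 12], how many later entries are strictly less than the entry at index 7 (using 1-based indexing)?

The element at index 7 is 27.
Elements after it: 14, 28, 2, 16, 12
Those smaller than 27: 14, 2, 16, 12

4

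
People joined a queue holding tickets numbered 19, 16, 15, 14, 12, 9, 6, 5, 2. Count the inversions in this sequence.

36 inversions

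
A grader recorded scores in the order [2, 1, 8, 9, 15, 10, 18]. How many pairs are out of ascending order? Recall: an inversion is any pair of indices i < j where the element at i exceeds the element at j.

Inversion pairs (indices are 0-based):
(0,1): 2 > 1
(4,5): 15 > 10
That's 2 pairs.

There are 2 inversions.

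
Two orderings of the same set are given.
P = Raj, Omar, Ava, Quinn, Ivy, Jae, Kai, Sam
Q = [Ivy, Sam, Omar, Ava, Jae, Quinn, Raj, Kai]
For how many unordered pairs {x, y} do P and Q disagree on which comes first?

15

Assign each item its position (1..8) in the first ordering, then rewrite the second ordering as that position sequence:
positions: Raj→1, Omar→2, Ava→3, Quinn→4, Ivy→5, Jae→6, Kai→7, Sam→8
second ordering as positions: [5, 8, 2, 3, 6, 4, 1, 7]
Discordant pairs = inversions in this position sequence.
5: 2, 3, 4, 1 → 4
8: 2, 3, 6, 4, 1, 7 → 6
2: 1 → 1
3: 1 → 1
6: 4, 1 → 2
4: 1 → 1
1: 0
7: 0
Total: 4 + 6 + 1 + 1 + 2 + 1 + 0 + 0 = 15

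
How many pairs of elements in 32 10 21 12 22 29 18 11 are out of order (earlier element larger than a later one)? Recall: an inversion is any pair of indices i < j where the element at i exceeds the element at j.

16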